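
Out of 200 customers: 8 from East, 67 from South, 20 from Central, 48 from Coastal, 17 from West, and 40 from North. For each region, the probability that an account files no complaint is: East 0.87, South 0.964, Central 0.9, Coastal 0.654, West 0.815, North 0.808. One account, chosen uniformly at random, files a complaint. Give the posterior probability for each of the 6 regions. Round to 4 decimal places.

Taking complements, P(complaint | each) = East 0.13, South 0.036, Central 0.1, Coastal 0.346, West 0.185, North 0.192.
Compute prior × likelihood for every hypothesis:
  East: 0.04 × 0.13 = 0.0052
  South: 0.335 × 0.036 = 0.01206
  Central: 0.1 × 0.1 = 0.01
  Coastal: 0.24 × 0.346 = 0.08304
  West: 0.085 × 0.185 = 0.015725
  North: 0.2 × 0.192 = 0.0384
Sum = 0.164425.
P(East | complaint) = 0.0052/0.164425 ≈ 0.0316
P(South | complaint) = 0.01206/0.164425 ≈ 0.0733
P(Central | complaint) = 0.01/0.164425 ≈ 0.0608
P(Coastal | complaint) = 0.08304/0.164425 ≈ 0.5050
P(West | complaint) = 0.015725/0.164425 ≈ 0.0956
P(North | complaint) = 0.0384/0.164425 ≈ 0.2335
(Check: 0.0316+0.0733+0.0608+0.5050+0.0956+0.2335 = 0.9998.)

East 0.0316, South 0.0733, Central 0.0608, Coastal 0.5050, West 0.0956, North 0.2335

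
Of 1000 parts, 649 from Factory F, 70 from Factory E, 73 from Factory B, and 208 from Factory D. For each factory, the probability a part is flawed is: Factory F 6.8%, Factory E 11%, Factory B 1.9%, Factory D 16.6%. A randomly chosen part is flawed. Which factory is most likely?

Unnormalized posteriors (prior × likelihood):
  Factory F: 0.649 × 0.068 = 0.044132
  Factory E: 0.07 × 0.11 = 0.0077
  Factory B: 0.073 × 0.019 = 0.001387
  Factory D: 0.208 × 0.166 = 0.034528
Normalizing constant = 0.087747.
Largest term belongs to Factory F, so Factory F is most probable.

Factory F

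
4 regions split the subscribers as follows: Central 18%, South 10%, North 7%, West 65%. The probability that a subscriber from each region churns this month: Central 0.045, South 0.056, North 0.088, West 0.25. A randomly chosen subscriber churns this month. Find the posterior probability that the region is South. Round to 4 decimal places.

0.0307

Unnormalized posteriors (prior × likelihood):
  Central: 0.18 × 0.045 = 0.0081
  South: 0.1 × 0.056 = 0.0056
  North: 0.07 × 0.088 = 0.00616
  West: 0.65 × 0.25 = 0.1625
Normalizing constant = 0.18236.
P(South | evidence) = 0.0056 / 0.18236 ≈ 0.0307.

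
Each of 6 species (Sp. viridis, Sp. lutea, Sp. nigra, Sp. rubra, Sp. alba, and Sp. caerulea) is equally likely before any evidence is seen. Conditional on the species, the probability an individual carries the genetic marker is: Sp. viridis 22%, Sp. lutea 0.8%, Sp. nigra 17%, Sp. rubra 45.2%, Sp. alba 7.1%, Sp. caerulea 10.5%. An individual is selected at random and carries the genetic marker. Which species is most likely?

Since the prior is uniform, the posterior is proportional to the likelihood:
  Sp. viridis: 0.22
  Sp. lutea: 0.008
  Sp. nigra: 0.17
  Sp. rubra: 0.452
  Sp. alba: 0.071
  Sp. caerulea: 0.105
Total = 1.026.
Largest term belongs to Sp. rubra, so Sp. rubra is most probable.

Sp. rubra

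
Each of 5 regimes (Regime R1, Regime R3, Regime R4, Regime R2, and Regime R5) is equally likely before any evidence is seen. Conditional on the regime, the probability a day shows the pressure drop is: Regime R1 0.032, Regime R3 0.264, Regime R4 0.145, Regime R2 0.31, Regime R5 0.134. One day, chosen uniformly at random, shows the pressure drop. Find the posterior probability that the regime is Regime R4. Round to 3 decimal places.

0.164

Since the prior is uniform, the posterior is proportional to the likelihood:
  Regime R1: 0.032
  Regime R3: 0.264
  Regime R4: 0.145
  Regime R2: 0.31
  Regime R5: 0.134
Normalizing constant = 0.885.
P(Regime R4 | evidence) = 0.145 / 0.885 ≈ 0.164.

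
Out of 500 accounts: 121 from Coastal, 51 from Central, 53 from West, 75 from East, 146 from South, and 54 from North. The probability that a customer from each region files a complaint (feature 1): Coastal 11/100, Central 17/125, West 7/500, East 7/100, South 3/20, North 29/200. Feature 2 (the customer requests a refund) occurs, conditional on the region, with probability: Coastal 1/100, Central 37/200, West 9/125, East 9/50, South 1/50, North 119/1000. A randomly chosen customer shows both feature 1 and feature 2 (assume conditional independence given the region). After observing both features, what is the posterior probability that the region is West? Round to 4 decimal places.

Unnormalized posteriors (prior × likelihood):
  Coastal: 0.242 × 0.11 × 0.01 = 0.0002662
  Central: 0.102 × 0.136 × 0.185 = 0.00256632
  West: 0.106 × 0.014 × 0.072 = 0.000106848
  East: 0.15 × 0.07 × 0.18 = 0.00189
  South: 0.292 × 0.15 × 0.02 = 0.000876
  North: 0.108 × 0.145 × 0.119 = 0.00186354
Sum = 0.007568908.
P(West | evidence) = 0.000106848 / 0.007568908 ≈ 0.0141.

0.0141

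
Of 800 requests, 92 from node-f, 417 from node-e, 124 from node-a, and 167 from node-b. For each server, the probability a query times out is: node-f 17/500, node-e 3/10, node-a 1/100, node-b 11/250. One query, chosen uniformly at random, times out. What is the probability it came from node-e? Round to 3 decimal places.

By Bayes' rule, posterior ∝ prior × likelihood:
  node-f: 0.115 × 0.034 = 0.00391
  node-e: 0.52125 × 0.3 = 0.156375
  node-a: 0.155 × 0.01 = 0.00155
  node-b: 0.20875 × 0.044 = 0.009185
Total = 0.17102.
P(node-e | evidence) = 0.156375 / 0.17102 ≈ 0.914.

0.914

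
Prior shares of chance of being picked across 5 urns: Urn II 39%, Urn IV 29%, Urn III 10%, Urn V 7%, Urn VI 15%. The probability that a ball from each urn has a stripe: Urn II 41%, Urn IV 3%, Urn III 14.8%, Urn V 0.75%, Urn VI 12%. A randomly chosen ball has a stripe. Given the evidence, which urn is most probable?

By Bayes' rule, posterior ∝ prior × likelihood:
  Urn II: 0.39 × 0.41 = 0.1599
  Urn IV: 0.29 × 0.03 = 0.0087
  Urn III: 0.1 × 0.148 = 0.0148
  Urn V: 0.07 × 0.0075 = 0.000525
  Urn VI: 0.15 × 0.12 = 0.018
Total = 0.201925.
Largest term belongs to Urn II, so Urn II is most probable.

Urn II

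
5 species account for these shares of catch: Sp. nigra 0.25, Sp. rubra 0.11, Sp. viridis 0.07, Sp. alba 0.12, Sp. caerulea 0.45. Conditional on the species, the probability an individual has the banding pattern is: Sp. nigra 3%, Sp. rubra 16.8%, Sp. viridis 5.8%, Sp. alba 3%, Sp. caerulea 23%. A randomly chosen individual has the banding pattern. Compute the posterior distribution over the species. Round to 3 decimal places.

By Bayes' rule, posterior ∝ prior × likelihood:
  Sp. nigra: 0.25 × 0.03 = 0.0075
  Sp. rubra: 0.11 × 0.168 = 0.01848
  Sp. viridis: 0.07 × 0.058 = 0.00406
  Sp. alba: 0.12 × 0.03 = 0.0036
  Sp. caerulea: 0.45 × 0.23 = 0.1035
Sum = 0.13714.
P(Sp. nigra | banded) = 0.0075/0.13714 ≈ 0.055
P(Sp. rubra | banded) = 0.01848/0.13714 ≈ 0.135
P(Sp. viridis | banded) = 0.00406/0.13714 ≈ 0.030
P(Sp. alba | banded) = 0.0036/0.13714 ≈ 0.026
P(Sp. caerulea | banded) = 0.1035/0.13714 ≈ 0.755
(Check: 0.055+0.135+0.030+0.026+0.755 = 1.001.)

Sp. nigra 0.055, Sp. rubra 0.135, Sp. viridis 0.030, Sp. alba 0.026, Sp. caerulea 0.755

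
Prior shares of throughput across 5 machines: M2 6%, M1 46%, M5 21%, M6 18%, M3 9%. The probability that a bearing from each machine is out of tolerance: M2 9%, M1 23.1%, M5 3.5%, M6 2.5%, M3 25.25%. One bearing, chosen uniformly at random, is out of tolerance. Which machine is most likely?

Prior × likelihood for each hypothesis:
  M2: 0.06 × 0.09 = 0.0054
  M1: 0.46 × 0.231 = 0.10626
  M5: 0.21 × 0.035 = 0.00735
  M6: 0.18 × 0.025 = 0.0045
  M3: 0.09 × 0.2525 = 0.022725
Sum = 0.146235.
Largest term belongs to M1, so M1 is most probable.

M1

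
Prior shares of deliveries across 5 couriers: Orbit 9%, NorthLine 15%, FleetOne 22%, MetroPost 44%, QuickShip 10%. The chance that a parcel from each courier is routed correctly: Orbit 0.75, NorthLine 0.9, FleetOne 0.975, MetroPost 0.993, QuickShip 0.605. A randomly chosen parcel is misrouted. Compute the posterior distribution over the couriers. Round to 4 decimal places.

Taking complements, P(misrouted | each) = Orbit 0.25, NorthLine 0.1, FleetOne 0.025, MetroPost 0.007, QuickShip 0.395.
Compute prior × likelihood for every hypothesis:
  Orbit: 0.09 × 0.25 = 0.0225
  NorthLine: 0.15 × 0.1 = 0.015
  FleetOne: 0.22 × 0.025 = 0.0055
  MetroPost: 0.44 × 0.007 = 0.00308
  QuickShip: 0.1 × 0.395 = 0.0395
Sum = 0.08558.
P(Orbit | misrouted) = 0.0225/0.08558 ≈ 0.2629
P(NorthLine | misrouted) = 0.015/0.08558 ≈ 0.1753
P(FleetOne | misrouted) = 0.0055/0.08558 ≈ 0.0643
P(MetroPost | misrouted) = 0.00308/0.08558 ≈ 0.0360
P(QuickShip | misrouted) = 0.0395/0.08558 ≈ 0.4616
(Check: 0.2629+0.1753+0.0643+0.0360+0.4616 = 1.0001.)

Orbit 0.2629, NorthLine 0.1753, FleetOne 0.0643, MetroPost 0.0360, QuickShip 0.4616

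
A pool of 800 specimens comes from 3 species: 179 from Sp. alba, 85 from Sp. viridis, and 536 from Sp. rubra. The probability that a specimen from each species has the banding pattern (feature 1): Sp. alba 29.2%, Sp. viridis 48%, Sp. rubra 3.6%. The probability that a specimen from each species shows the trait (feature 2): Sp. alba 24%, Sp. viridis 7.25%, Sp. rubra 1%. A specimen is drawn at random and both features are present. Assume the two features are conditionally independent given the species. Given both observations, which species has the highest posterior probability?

Compute prior × likelihood for every hypothesis:
  Sp. alba: 0.22375 × 0.292 × 0.24 = 0.0156804
  Sp. viridis: 0.10625 × 0.48 × 0.0725 = 0.0036975
  Sp. rubra: 0.67 × 0.036 × 0.01 = 0.0002412
Normalizing constant = 0.0196191.
Largest term belongs to Sp. alba, so Sp. alba is most probable.

Sp. alba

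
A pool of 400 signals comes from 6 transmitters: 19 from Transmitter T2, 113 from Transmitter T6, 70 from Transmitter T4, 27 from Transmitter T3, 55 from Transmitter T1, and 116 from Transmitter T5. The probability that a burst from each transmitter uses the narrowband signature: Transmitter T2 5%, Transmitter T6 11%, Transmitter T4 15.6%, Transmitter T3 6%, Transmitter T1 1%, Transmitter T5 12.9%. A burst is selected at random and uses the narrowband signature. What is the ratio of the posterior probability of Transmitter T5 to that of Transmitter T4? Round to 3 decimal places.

Prior × likelihood for each hypothesis:
  Transmitter T2: 0.0475 × 0.05 = 0.002375
  Transmitter T6: 0.2825 × 0.11 = 0.031075
  Transmitter T4: 0.175 × 0.156 = 0.0273
  Transmitter T3: 0.0675 × 0.06 = 0.00405
  Transmitter T1: 0.1375 × 0.01 = 0.001375
  Transmitter T5: 0.29 × 0.129 = 0.03741
Normalizing constant = 0.103585.
The ratio is 0.03741 / 0.0273 (the normalizer cancels) = 1.370.

1.370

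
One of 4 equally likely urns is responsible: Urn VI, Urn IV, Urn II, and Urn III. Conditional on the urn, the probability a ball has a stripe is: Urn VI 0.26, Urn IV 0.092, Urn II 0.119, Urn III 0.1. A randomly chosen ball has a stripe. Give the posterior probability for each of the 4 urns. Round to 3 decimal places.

Urn VI 0.455, Urn IV 0.161, Urn II 0.208, Urn III 0.175

Since the prior is uniform, the posterior is proportional to the likelihood:
  Urn VI: 0.26
  Urn IV: 0.092
  Urn II: 0.119
  Urn III: 0.1
Total = 0.571.
P(Urn VI | striped) = 0.26/0.571 ≈ 0.455
P(Urn IV | striped) = 0.092/0.571 ≈ 0.161
P(Urn II | striped) = 0.119/0.571 ≈ 0.208
P(Urn III | striped) = 0.1/0.571 ≈ 0.175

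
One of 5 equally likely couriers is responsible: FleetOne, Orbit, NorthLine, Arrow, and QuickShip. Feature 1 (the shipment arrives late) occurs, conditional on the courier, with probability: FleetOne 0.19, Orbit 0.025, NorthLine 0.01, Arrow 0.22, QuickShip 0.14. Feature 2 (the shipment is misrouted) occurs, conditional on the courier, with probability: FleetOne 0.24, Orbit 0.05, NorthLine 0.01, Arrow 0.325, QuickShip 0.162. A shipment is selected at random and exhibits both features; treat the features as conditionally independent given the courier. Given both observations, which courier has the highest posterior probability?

Since the prior is uniform, the posterior is proportional to the likelihood:
  FleetOne: 0.19 × 0.24 = 0.0456
  Orbit: 0.025 × 0.05 = 0.00125
  NorthLine: 0.01 × 0.01 = 0.0001
  Arrow: 0.22 × 0.325 = 0.0715
  QuickShip: 0.14 × 0.162 = 0.02268
Total = 0.14113.
Largest term belongs to Arrow, so Arrow is most probable.

Arrow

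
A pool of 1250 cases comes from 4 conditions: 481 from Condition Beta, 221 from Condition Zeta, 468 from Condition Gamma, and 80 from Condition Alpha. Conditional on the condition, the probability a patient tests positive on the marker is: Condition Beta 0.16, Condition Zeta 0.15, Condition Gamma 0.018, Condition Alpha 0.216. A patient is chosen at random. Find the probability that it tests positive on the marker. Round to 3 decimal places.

Prior × likelihood for each hypothesis:
  Condition Beta: 0.3848 × 0.16 = 0.061568
  Condition Zeta: 0.1768 × 0.15 = 0.02652
  Condition Gamma: 0.3744 × 0.018 = 0.0067392
  Condition Alpha: 0.064 × 0.216 = 0.013824
P(marker-positive) = 0.061568 + 0.02652 + 0.0067392 + 0.013824 = 0.1086512 → 0.109.

0.109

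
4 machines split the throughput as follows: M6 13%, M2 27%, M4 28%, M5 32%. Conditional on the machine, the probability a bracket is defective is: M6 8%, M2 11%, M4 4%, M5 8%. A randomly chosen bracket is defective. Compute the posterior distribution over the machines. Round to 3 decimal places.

Prior × likelihood for each hypothesis:
  M6: 0.13 × 0.08 = 0.0104
  M2: 0.27 × 0.11 = 0.0297
  M4: 0.28 × 0.04 = 0.0112
  M5: 0.32 × 0.08 = 0.0256
Total = 0.0769.
P(M6 | defective) = 0.0104/0.0769 ≈ 0.135
P(M2 | defective) = 0.0297/0.0769 ≈ 0.386
P(M4 | defective) = 0.0112/0.0769 ≈ 0.146
P(M5 | defective) = 0.0256/0.0769 ≈ 0.333

M6 0.135, M2 0.386, M4 0.146, M5 0.333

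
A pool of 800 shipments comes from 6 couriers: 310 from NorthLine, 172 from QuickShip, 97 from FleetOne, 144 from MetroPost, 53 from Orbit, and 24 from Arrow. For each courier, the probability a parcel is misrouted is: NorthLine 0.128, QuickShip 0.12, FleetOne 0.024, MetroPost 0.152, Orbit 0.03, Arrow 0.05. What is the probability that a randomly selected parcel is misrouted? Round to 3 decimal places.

0.109

Prior × likelihood for each hypothesis:
  NorthLine: 0.3875 × 0.128 = 0.0496
  QuickShip: 0.215 × 0.12 = 0.0258
  FleetOne: 0.12125 × 0.024 = 0.00291
  MetroPost: 0.18 × 0.152 = 0.02736
  Orbit: 0.06625 × 0.03 = 0.0019875
  Arrow: 0.03 × 0.05 = 0.0015
P(misrouted) = 0.0496 + 0.0258 + 0.00291 + 0.02736 + 0.0019875 + 0.0015 = 0.1091575 → 0.109.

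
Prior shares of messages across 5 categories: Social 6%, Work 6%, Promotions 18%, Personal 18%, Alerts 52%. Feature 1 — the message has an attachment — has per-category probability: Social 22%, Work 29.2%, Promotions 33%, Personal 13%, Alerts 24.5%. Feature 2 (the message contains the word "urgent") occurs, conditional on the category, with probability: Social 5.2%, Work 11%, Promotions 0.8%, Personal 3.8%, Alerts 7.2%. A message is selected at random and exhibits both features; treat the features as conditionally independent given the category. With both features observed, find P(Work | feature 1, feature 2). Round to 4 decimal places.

0.1465

Compute prior × likelihood for every hypothesis:
  Social: 0.06 × 0.22 × 0.052 = 0.0006864
  Work: 0.06 × 0.292 × 0.11 = 0.0019272
  Promotions: 0.18 × 0.33 × 0.008 = 0.0004752
  Personal: 0.18 × 0.13 × 0.038 = 0.0008892
  Alerts: 0.52 × 0.245 × 0.072 = 0.0091728
Total = 0.0131508.
P(Work | evidence) = 0.0019272 / 0.0131508 ≈ 0.1465.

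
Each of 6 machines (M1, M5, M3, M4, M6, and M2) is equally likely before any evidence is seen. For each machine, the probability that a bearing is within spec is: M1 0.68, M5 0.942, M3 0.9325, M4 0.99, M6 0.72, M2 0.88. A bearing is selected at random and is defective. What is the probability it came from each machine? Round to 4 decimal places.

M1 0.3741, M5 0.0678, M3 0.0789, M4 0.0117, M6 0.3273, M2 0.1403

Taking complements, P(defective | each) = M1 0.32, M5 0.058, M3 0.0675, M4 0.01, M6 0.28, M2 0.12.
Since the prior is uniform, the posterior is proportional to the likelihood:
  M1: 0.32
  M5: 0.058
  M3: 0.0675
  M4: 0.01
  M6: 0.28
  M2: 0.12
Sum = 0.8555.
P(M1 | defective) = 0.32/0.8555 ≈ 0.3741
P(M5 | defective) = 0.058/0.8555 ≈ 0.0678
P(M3 | defective) = 0.0675/0.8555 ≈ 0.0789
P(M4 | defective) = 0.01/0.8555 ≈ 0.0117
P(M6 | defective) = 0.28/0.8555 ≈ 0.3273
P(M2 | defective) = 0.12/0.8555 ≈ 0.1403
(Check: 0.3741+0.0678+0.0789+0.0117+0.3273+0.1403 = 1.0001.)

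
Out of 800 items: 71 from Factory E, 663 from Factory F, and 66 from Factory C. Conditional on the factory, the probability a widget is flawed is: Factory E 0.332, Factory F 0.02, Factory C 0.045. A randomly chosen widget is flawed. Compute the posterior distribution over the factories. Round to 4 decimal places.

Factory E 0.5922, Factory F 0.3331, Factory C 0.0746

Unnormalized posteriors (prior × likelihood):
  Factory E: 0.08875 × 0.332 = 0.029465
  Factory F: 0.82875 × 0.02 = 0.016575
  Factory C: 0.0825 × 0.045 = 0.0037125
Sum = 0.0497525.
P(Factory E | flawed) = 0.029465/0.0497525 ≈ 0.5922
P(Factory F | flawed) = 0.016575/0.0497525 ≈ 0.3331
P(Factory C | flawed) = 0.0037125/0.0497525 ≈ 0.0746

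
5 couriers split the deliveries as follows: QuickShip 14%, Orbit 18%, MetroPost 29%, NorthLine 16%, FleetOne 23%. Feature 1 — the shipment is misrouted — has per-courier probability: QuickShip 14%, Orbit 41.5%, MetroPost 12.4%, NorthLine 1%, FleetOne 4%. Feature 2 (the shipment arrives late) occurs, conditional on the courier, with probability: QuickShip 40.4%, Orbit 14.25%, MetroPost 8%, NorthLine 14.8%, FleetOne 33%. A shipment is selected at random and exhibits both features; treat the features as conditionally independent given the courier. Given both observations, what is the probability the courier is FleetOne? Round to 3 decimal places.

Compute prior × likelihood for every hypothesis:
  QuickShip: 0.14 × 0.14 × 0.404 = 0.0079184
  Orbit: 0.18 × 0.415 × 0.1425 = 0.01064475
  MetroPost: 0.29 × 0.124 × 0.08 = 0.0028768
  NorthLine: 0.16 × 0.01 × 0.148 = 0.0002368
  FleetOne: 0.23 × 0.04 × 0.33 = 0.003036
Total = 0.02471275.
P(FleetOne | evidence) = 0.003036 / 0.02471275 ≈ 0.123.

0.123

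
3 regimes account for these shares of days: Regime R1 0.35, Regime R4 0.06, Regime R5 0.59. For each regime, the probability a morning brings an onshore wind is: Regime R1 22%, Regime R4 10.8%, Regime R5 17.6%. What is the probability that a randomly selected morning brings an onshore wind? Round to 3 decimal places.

0.187

Prior × likelihood for each hypothesis:
  Regime R1: 0.35 × 0.22 = 0.077
  Regime R4: 0.06 × 0.108 = 0.00648
  Regime R5: 0.59 × 0.176 = 0.10384
P(onshore) = 0.077 + 0.00648 + 0.10384 = 0.18732 → 0.187.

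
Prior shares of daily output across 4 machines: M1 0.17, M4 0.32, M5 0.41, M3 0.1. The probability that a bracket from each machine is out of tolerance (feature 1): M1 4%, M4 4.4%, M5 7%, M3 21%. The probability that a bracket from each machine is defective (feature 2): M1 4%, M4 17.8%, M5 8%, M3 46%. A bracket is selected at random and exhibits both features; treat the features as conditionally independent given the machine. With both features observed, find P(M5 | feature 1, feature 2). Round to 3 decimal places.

0.156

Prior × likelihood for each hypothesis:
  M1: 0.17 × 0.04 × 0.04 = 0.000272
  M4: 0.32 × 0.044 × 0.178 = 0.00250624
  M5: 0.41 × 0.07 × 0.08 = 0.002296
  M3: 0.1 × 0.21 × 0.46 = 0.00966
Total = 0.01473424.
P(M5 | evidence) = 0.002296 / 0.01473424 ≈ 0.156.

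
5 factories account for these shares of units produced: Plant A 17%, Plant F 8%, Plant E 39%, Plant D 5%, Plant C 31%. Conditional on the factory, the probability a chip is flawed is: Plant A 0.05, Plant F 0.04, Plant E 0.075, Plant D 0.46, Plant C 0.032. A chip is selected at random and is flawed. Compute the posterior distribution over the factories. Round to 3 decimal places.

Plant A 0.115, Plant F 0.043, Plant E 0.396, Plant D 0.311, Plant C 0.134

Unnormalized posteriors (prior × likelihood):
  Plant A: 0.17 × 0.05 = 0.0085
  Plant F: 0.08 × 0.04 = 0.0032
  Plant E: 0.39 × 0.075 = 0.02925
  Plant D: 0.05 × 0.46 = 0.023
  Plant C: 0.31 × 0.032 = 0.00992
Sum = 0.07387.
P(Plant A | flawed) = 0.0085/0.07387 ≈ 0.115
P(Plant F | flawed) = 0.0032/0.07387 ≈ 0.043
P(Plant E | flawed) = 0.02925/0.07387 ≈ 0.396
P(Plant D | flawed) = 0.023/0.07387 ≈ 0.311
P(Plant C | flawed) = 0.00992/0.07387 ≈ 0.134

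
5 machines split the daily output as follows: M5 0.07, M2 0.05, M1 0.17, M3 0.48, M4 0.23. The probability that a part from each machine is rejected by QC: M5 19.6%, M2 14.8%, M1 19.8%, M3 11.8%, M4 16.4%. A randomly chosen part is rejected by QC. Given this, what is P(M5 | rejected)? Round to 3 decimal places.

Unnormalized posteriors (prior × likelihood):
  M5: 0.07 × 0.196 = 0.01372
  M2: 0.05 × 0.148 = 0.0074
  M1: 0.17 × 0.198 = 0.03366
  M3: 0.48 × 0.118 = 0.05664
  M4: 0.23 × 0.164 = 0.03772
Normalizing constant = 0.14914.
P(M5 | evidence) = 0.01372 / 0.14914 ≈ 0.092.

0.092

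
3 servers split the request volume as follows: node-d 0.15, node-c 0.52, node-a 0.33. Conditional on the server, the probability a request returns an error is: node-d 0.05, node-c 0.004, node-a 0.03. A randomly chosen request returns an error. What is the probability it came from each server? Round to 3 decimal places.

node-d 0.385, node-c 0.107, node-a 0.508

By Bayes' rule, posterior ∝ prior × likelihood:
  node-d: 0.15 × 0.05 = 0.0075
  node-c: 0.52 × 0.004 = 0.00208
  node-a: 0.33 × 0.03 = 0.0099
Sum = 0.01948.
P(node-d | error) = 0.0075/0.01948 ≈ 0.385
P(node-c | error) = 0.00208/0.01948 ≈ 0.107
P(node-a | error) = 0.0099/0.01948 ≈ 0.508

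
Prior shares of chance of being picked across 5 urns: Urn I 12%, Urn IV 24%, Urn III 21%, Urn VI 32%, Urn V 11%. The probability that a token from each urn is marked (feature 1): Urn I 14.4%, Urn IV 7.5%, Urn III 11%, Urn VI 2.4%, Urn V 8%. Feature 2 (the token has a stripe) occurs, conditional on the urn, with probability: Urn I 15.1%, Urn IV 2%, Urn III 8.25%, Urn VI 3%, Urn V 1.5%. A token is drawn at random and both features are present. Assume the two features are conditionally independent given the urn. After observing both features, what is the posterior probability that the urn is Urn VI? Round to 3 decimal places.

Prior × likelihood for each hypothesis:
  Urn I: 0.12 × 0.144 × 0.151 = 0.00260928
  Urn IV: 0.24 × 0.075 × 0.02 = 0.00036
  Urn III: 0.21 × 0.11 × 0.0825 = 0.00190575
  Urn VI: 0.32 × 0.024 × 0.03 = 0.0002304
  Urn V: 0.11 × 0.08 × 0.015 = 0.000132
Sum = 0.00523743.
P(Urn VI | evidence) = 0.0002304 / 0.00523743 ≈ 0.044.

0.044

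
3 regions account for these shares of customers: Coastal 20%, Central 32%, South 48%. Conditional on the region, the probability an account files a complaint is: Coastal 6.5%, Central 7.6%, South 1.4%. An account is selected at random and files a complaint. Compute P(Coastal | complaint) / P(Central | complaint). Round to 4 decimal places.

By Bayes' rule, posterior ∝ prior × likelihood:
  Coastal: 0.2 × 0.065 = 0.013
  Central: 0.32 × 0.076 = 0.02432
  South: 0.48 × 0.014 = 0.00672
Total = 0.04404.
The ratio is 0.013 / 0.02432 (the normalizer cancels) = 0.5345.

0.5345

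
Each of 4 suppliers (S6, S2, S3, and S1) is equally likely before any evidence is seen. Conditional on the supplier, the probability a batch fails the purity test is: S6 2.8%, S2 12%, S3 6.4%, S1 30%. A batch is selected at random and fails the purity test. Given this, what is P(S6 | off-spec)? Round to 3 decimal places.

0.055

With a uniform prior (1/4 each), posterior ∝ likelihood:
  S6: 0.028
  S2: 0.12
  S3: 0.064
  S1: 0.3
Normalizing constant = 0.512.
P(S6 | evidence) = 0.028 / 0.512 ≈ 0.055.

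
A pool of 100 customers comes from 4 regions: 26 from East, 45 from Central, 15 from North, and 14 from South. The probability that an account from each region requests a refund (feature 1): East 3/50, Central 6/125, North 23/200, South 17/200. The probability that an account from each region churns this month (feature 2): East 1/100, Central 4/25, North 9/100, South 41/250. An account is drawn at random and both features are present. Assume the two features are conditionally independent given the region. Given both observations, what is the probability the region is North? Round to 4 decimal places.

0.2182

Unnormalized posteriors (prior × likelihood):
  East: 0.26 × 0.06 × 0.01 = 0.000156
  Central: 0.45 × 0.048 × 0.16 = 0.003456
  North: 0.15 × 0.115 × 0.09 = 0.0015525
  South: 0.14 × 0.085 × 0.164 = 0.0019516
Total = 0.0071161.
P(North | evidence) = 0.0015525 / 0.0071161 ≈ 0.2182.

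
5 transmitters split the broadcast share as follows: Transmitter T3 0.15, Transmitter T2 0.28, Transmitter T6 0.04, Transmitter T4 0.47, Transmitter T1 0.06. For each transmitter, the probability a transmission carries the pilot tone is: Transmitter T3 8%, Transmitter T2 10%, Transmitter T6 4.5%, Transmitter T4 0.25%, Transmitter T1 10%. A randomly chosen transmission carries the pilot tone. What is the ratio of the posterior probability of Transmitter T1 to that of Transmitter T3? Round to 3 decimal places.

0.500

By Bayes' rule, posterior ∝ prior × likelihood:
  Transmitter T3: 0.15 × 0.08 = 0.012
  Transmitter T2: 0.28 × 0.1 = 0.028
  Transmitter T6: 0.04 × 0.045 = 0.0018
  Transmitter T4: 0.47 × 0.0025 = 0.001175
  Transmitter T1: 0.06 × 0.1 = 0.006
Total = 0.048975.
The ratio is 0.006 / 0.012 (the normalizer cancels) = 0.500.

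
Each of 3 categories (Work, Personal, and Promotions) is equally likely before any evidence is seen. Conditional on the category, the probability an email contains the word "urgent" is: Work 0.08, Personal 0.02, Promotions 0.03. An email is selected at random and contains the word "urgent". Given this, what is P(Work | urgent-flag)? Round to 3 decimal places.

0.615

With a uniform prior (1/3 each), posterior ∝ likelihood:
  Work: 0.08
  Personal: 0.02
  Promotions: 0.03
Normalizing constant = 0.13.
P(Work | evidence) = 0.08 / 0.13 ≈ 0.615.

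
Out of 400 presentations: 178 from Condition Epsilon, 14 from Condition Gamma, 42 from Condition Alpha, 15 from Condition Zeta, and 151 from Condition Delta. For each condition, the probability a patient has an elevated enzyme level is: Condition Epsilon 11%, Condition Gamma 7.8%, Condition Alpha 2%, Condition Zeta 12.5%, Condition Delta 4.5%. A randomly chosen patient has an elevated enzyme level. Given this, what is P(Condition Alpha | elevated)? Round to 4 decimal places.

0.0278

By Bayes' rule, posterior ∝ prior × likelihood:
  Condition Epsilon: 0.445 × 0.11 = 0.04895
  Condition Gamma: 0.035 × 0.078 = 0.00273
  Condition Alpha: 0.105 × 0.02 = 0.0021
  Condition Zeta: 0.0375 × 0.125 = 0.0046875
  Condition Delta: 0.3775 × 0.045 = 0.0169875
Total = 0.075455.
P(Condition Alpha | evidence) = 0.0021 / 0.075455 ≈ 0.0278.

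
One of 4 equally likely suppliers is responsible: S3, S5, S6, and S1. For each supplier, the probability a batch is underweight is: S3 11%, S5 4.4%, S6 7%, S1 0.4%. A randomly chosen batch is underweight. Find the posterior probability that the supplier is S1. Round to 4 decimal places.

With a uniform prior (1/4 each), posterior ∝ likelihood:
  S3: 0.11
  S5: 0.044
  S6: 0.07
  S1: 0.004
Normalizing constant = 0.228.
P(S1 | evidence) = 0.004 / 0.228 ≈ 0.0175.

0.0175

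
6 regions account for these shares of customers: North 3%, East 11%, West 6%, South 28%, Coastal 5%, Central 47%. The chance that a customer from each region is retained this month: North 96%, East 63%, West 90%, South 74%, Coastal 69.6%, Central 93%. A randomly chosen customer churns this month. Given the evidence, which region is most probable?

South

Taking complements, P(churn | each) = North 0.04, East 0.37, West 0.1, South 0.26, Coastal 0.304, Central 0.07.
Prior × likelihood for each hypothesis:
  North: 0.03 × 0.04 = 0.0012
  East: 0.11 × 0.37 = 0.0407
  West: 0.06 × 0.1 = 0.006
  South: 0.28 × 0.26 = 0.0728
  Coastal: 0.05 × 0.304 = 0.0152
  Central: 0.47 × 0.07 = 0.0329
Normalizing constant = 0.1688.
Largest term belongs to South, so South is most probable.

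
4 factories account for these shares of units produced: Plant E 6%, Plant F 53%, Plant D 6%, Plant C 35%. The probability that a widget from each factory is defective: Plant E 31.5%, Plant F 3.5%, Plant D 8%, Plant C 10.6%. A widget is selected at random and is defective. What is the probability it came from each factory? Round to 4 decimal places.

Plant E 0.2382, Plant F 0.2338, Plant D 0.0605, Plant C 0.4675

Compute prior × likelihood for every hypothesis:
  Plant E: 0.06 × 0.315 = 0.0189
  Plant F: 0.53 × 0.035 = 0.01855
  Plant D: 0.06 × 0.08 = 0.0048
  Plant C: 0.35 × 0.106 = 0.0371
Sum = 0.07935.
P(Plant E | defective) = 0.0189/0.07935 ≈ 0.2382
P(Plant F | defective) = 0.01855/0.07935 ≈ 0.2338
P(Plant D | defective) = 0.0048/0.07935 ≈ 0.0605
P(Plant C | defective) = 0.0371/0.07935 ≈ 0.4675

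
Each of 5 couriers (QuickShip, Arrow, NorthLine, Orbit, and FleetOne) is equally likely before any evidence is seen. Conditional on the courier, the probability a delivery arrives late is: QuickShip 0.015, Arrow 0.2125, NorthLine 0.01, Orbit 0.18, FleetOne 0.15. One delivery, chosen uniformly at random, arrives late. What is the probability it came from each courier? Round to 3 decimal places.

With a uniform prior (1/5 each), posterior ∝ likelihood:
  QuickShip: 0.015
  Arrow: 0.2125
  NorthLine: 0.01
  Orbit: 0.18
  FleetOne: 0.15
Sum = 0.5675.
P(QuickShip | late) = 0.015/0.5675 ≈ 0.026
P(Arrow | late) = 0.2125/0.5675 ≈ 0.374
P(NorthLine | late) = 0.01/0.5675 ≈ 0.018
P(Orbit | late) = 0.18/0.5675 ≈ 0.317
P(FleetOne | late) = 0.15/0.5675 ≈ 0.264

QuickShip 0.026, Arrow 0.374, NorthLine 0.018, Orbit 0.317, FleetOne 0.264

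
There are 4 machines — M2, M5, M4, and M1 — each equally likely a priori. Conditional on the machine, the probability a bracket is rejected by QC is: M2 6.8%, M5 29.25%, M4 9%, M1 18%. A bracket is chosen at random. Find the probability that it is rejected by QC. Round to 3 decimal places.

Since the prior is uniform, the posterior is proportional to the likelihood:
  M2: 0.068
  M5: 0.2925
  M4: 0.09
  M1: 0.18
P(rejected) = (1/4) × (0.068 + 0.2925 + 0.09 + 0.18) = 0.6305/4 ≈ 0.158.

0.158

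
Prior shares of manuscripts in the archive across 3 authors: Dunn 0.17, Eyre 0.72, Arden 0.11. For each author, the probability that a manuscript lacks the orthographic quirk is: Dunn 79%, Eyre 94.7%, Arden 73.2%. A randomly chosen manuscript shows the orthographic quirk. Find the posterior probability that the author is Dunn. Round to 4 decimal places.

Taking complements, P(quirk | each) = Dunn 0.21, Eyre 0.053, Arden 0.268.
By Bayes' rule, posterior ∝ prior × likelihood:
  Dunn: 0.17 × 0.21 = 0.0357
  Eyre: 0.72 × 0.053 = 0.03816
  Arden: 0.11 × 0.268 = 0.02948
Normalizing constant = 0.10334.
P(Dunn | evidence) = 0.0357 / 0.10334 ≈ 0.3455.

0.3455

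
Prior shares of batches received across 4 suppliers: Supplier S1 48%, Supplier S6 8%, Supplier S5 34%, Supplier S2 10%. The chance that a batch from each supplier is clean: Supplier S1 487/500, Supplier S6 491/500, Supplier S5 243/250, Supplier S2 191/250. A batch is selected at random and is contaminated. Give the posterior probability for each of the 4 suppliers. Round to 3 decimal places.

Supplier S1 0.265, Supplier S6 0.031, Supplier S5 0.202, Supplier S2 0.502

Taking complements, P(contaminated | each) = Supplier S1 0.026, Supplier S6 0.018, Supplier S5 0.028, Supplier S2 0.236.
Unnormalized posteriors (prior × likelihood):
  Supplier S1: 0.48 × 0.026 = 0.01248
  Supplier S6: 0.08 × 0.018 = 0.00144
  Supplier S5: 0.34 × 0.028 = 0.00952
  Supplier S2: 0.1 × 0.236 = 0.0236
Normalizing constant = 0.04704.
P(Supplier S1 | contaminated) = 0.01248/0.04704 ≈ 0.265
P(Supplier S6 | contaminated) = 0.00144/0.04704 ≈ 0.031
P(Supplier S5 | contaminated) = 0.00952/0.04704 ≈ 0.202
P(Supplier S2 | contaminated) = 0.0236/0.04704 ≈ 0.502
(Check: 0.265+0.031+0.202+0.502 = 1.000.)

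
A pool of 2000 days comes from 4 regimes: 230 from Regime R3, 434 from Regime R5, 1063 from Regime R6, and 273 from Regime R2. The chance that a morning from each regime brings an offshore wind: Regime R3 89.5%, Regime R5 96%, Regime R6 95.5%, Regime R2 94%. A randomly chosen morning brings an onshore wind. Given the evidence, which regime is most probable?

Regime R6

Taking complements, P(onshore | each) = Regime R3 0.105, Regime R5 0.04, Regime R6 0.045, Regime R2 0.06.
Compute prior × likelihood for every hypothesis:
  Regime R3: 0.115 × 0.105 = 0.012075
  Regime R5: 0.217 × 0.04 = 0.00868
  Regime R6: 0.5315 × 0.045 = 0.0239175
  Regime R2: 0.1365 × 0.06 = 0.00819
Normalizing constant = 0.0528625.
Largest term belongs to Regime R6, so Regime R6 is most probable.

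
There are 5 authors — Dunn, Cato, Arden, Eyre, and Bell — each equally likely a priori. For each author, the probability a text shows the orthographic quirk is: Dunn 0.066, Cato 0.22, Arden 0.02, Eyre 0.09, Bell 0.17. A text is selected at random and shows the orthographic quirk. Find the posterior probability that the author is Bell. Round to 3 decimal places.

0.300

Since the prior is uniform, the posterior is proportional to the likelihood:
  Dunn: 0.066
  Cato: 0.22
  Arden: 0.02
  Eyre: 0.09
  Bell: 0.17
Normalizing constant = 0.566.
P(Bell | evidence) = 0.17 / 0.566 ≈ 0.300.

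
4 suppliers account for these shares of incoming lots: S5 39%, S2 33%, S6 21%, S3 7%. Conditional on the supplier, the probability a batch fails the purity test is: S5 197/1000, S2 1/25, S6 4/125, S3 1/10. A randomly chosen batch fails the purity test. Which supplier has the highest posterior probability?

Unnormalized posteriors (prior × likelihood):
  S5: 0.39 × 0.197 = 0.07683
  S2: 0.33 × 0.04 = 0.0132
  S6: 0.21 × 0.032 = 0.00672
  S3: 0.07 × 0.1 = 0.007
Sum = 0.10375.
Largest term belongs to S5, so S5 is most probable.

S5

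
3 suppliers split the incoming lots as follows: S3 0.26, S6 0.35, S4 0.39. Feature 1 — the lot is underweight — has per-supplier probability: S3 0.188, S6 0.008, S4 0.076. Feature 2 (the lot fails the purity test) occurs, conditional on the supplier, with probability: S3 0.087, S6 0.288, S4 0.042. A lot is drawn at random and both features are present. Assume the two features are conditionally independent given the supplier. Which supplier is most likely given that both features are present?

S3

Unnormalized posteriors (prior × likelihood):
  S3: 0.26 × 0.188 × 0.087 = 0.00425256
  S6: 0.35 × 0.008 × 0.288 = 0.0008064
  S4: 0.39 × 0.076 × 0.042 = 0.00124488
Normalizing constant = 0.00630384.
Largest term belongs to S3, so S3 is most probable.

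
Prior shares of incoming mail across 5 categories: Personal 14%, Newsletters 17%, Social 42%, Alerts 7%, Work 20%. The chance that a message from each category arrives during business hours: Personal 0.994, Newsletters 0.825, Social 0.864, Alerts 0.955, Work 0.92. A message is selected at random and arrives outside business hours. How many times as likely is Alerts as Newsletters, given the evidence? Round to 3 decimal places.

Taking complements, P(off-hours | each) = Personal 0.006, Newsletters 0.175, Social 0.136, Alerts 0.045, Work 0.08.
By Bayes' rule, posterior ∝ prior × likelihood:
  Personal: 0.14 × 0.006 = 0.00084
  Newsletters: 0.17 × 0.175 = 0.02975
  Social: 0.42 × 0.136 = 0.05712
  Alerts: 0.07 × 0.045 = 0.00315
  Work: 0.2 × 0.08 = 0.016
Total = 0.10686.
The ratio is 0.00315 / 0.02975 (the normalizer cancels) = 0.106.

0.106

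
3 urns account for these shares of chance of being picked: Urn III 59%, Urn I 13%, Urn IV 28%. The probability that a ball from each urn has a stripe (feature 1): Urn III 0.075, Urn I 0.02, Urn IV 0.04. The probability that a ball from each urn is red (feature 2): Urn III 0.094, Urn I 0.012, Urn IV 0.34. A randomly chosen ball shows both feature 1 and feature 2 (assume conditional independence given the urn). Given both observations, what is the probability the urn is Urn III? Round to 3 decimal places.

Unnormalized posteriors (prior × likelihood):
  Urn III: 0.59 × 0.075 × 0.094 = 0.0041595
  Urn I: 0.13 × 0.02 × 0.012 = 0.0000312
  Urn IV: 0.28 × 0.04 × 0.34 = 0.003808
Total = 0.0079987.
P(Urn III | evidence) = 0.0041595 / 0.0079987 ≈ 0.520.

0.520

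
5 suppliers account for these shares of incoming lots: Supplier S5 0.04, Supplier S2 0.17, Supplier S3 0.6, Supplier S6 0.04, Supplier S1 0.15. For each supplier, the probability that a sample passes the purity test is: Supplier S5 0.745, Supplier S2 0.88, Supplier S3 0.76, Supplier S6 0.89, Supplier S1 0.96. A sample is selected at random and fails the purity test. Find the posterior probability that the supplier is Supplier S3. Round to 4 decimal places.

0.7784

Taking complements, P(off-spec | each) = Supplier S5 0.255, Supplier S2 0.12, Supplier S3 0.24, Supplier S6 0.11, Supplier S1 0.04.
Compute prior × likelihood for every hypothesis:
  Supplier S5: 0.04 × 0.255 = 0.0102
  Supplier S2: 0.17 × 0.12 = 0.0204
  Supplier S3: 0.6 × 0.24 = 0.144
  Supplier S6: 0.04 × 0.11 = 0.0044
  Supplier S1: 0.15 × 0.04 = 0.006
Total = 0.185.
P(Supplier S3 | evidence) = 0.144 / 0.185 ≈ 0.7784.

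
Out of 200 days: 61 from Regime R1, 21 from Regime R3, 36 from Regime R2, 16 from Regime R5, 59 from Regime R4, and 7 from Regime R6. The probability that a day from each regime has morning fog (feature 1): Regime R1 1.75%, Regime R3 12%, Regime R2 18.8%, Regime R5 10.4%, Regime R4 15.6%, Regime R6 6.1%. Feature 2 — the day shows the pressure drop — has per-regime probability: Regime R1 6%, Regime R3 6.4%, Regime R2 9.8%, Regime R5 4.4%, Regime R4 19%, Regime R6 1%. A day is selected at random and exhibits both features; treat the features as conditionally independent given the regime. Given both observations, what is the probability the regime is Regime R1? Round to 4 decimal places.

0.0236

Unnormalized posteriors (prior × likelihood):
  Regime R1: 0.305 × 0.0175 × 0.06 = 0.00032025
  Regime R3: 0.105 × 0.12 × 0.064 = 0.0008064
  Regime R2: 0.18 × 0.188 × 0.098 = 0.00331632
  Regime R5: 0.08 × 0.104 × 0.044 = 0.00036608
  Regime R4: 0.295 × 0.156 × 0.19 = 0.0087438
  Regime R6: 0.035 × 0.061 × 0.01 = 0.00002135
Sum = 0.0135742.
P(Regime R1 | evidence) = 0.00032025 / 0.0135742 ≈ 0.0236.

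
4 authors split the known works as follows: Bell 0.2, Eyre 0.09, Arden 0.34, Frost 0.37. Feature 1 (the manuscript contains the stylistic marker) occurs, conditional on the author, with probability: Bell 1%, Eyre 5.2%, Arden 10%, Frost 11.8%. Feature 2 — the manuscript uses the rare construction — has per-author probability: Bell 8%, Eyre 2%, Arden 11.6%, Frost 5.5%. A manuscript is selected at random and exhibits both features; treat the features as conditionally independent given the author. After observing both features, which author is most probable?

By Bayes' rule, posterior ∝ prior × likelihood:
  Bell: 0.2 × 0.01 × 0.08 = 0.00016
  Eyre: 0.09 × 0.052 × 0.02 = 0.0000936
  Arden: 0.34 × 0.1 × 0.116 = 0.003944
  Frost: 0.37 × 0.118 × 0.055 = 0.0024013
Total = 0.0065989.
Largest term belongs to Arden, so Arden is most probable.

Arden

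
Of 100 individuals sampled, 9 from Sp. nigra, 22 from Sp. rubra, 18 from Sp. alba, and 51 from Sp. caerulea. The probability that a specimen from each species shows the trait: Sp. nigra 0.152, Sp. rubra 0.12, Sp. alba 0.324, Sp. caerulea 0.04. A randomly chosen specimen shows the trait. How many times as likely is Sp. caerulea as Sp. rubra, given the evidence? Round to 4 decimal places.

0.7727

Unnormalized posteriors (prior × likelihood):
  Sp. nigra: 0.09 × 0.152 = 0.01368
  Sp. rubra: 0.22 × 0.12 = 0.0264
  Sp. alba: 0.18 × 0.324 = 0.05832
  Sp. caerulea: 0.51 × 0.04 = 0.0204
Normalizing constant = 0.1188.
The ratio is 0.0204 / 0.0264 (the normalizer cancels) = 0.7727.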